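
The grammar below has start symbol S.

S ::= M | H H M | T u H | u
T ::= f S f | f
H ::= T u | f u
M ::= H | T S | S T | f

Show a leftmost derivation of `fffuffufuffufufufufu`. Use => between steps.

S => TuH => fSfuH => fTuHfuH => ffSfuHfuH => ffTuHfuHfuH => fffuHfuHfuH => fffuTufuHfuH => fffufSfufuHfuH => fffufHHMfufuHfuH => fffuffuHMfufuHfuH => fffuffufuMfufuHfuH => fffuffufuffufuHfuH => fffuffufuffufufufuH => fffuffufuffufufufufu

S => TuH   [S ::= T u H]
TuH => fSfuH   [T ::= f S f]
fSfuH => fTuHfuH   [S ::= T u H]
fTuHfuH => ffSfuHfuH   [T ::= f S f]
ffSfuHfuH => ffTuHfuHfuH   [S ::= T u H]
ffTuHfuHfuH => fffuHfuHfuH   [T ::= f]
fffuHfuHfuH => fffuTufuHfuH   [H ::= T u]
fffuTufuHfuH => fffufSfufuHfuH   [T ::= f S f]
fffufSfufuHfuH => fffufHHMfufuHfuH   [S ::= H H M]
fffufHHMfufuHfuH => fffuffuHMfufuHfuH   [H ::= f u]
fffuffuHMfufuHfuH => fffuffufuMfufuHfuH   [H ::= f u]
fffuffufuMfufuHfuH => fffuffufuffufuHfuH   [M ::= f]
fffuffufuffufuHfuH => fffuffufuffufufufuH   [H ::= f u]
fffuffufuffufufufuH => fffuffufuffufufufufu   [H ::= f u]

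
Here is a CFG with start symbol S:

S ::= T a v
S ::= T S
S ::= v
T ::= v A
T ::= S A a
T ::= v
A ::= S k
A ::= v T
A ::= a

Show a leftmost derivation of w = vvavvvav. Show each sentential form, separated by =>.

S => TS => SAaS => TSAaS => vSAaS => vTavAaS => vvavAaS => vvavvTaS => vvavvvaS => vvavvvav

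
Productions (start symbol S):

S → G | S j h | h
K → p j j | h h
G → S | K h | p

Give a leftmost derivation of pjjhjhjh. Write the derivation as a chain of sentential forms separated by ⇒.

S ⇒ Sjh ⇒ Sjhjh ⇒ Gjhjh ⇒ Khjhjh ⇒ pjjhjhjh

S ⇒ Sjh   [S → S j h]
Sjh ⇒ Sjhjh   [S → S j h]
Sjhjh ⇒ Gjhjh   [S → G]
Gjhjh ⇒ Khjhjh   [G → K h]
Khjhjh ⇒ pjjhjhjh   [K → p j j]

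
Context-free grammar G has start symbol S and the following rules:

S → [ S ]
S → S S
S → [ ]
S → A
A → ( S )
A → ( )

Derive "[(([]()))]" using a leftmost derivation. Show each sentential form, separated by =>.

S=>[S]=>[A]=>[(S)]=>[(A)]=>[((S))]=>[((SS))]=>[(([]S))]=>[(([]A))]=>[(([]()))]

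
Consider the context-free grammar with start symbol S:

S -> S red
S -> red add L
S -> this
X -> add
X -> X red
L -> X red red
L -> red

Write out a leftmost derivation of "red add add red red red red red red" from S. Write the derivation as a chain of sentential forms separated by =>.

S => S red => red add L red => red add X red red red => red add X red red red red => red add X red red red red red => red add X red red red red red red => red add add red red red red red red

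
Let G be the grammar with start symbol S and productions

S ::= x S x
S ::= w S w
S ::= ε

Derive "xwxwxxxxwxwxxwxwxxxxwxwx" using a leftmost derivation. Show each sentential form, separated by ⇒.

S ⇒ xSx ⇒ xwSwx ⇒ xwxSxwx ⇒ xwxwSwxwx ⇒ xwxwxSxwxwx ⇒ xwxwxxSxxwxwx ⇒ xwxwxxxSxxxwxwx ⇒ xwxwxxxxSxxxxwxwx ⇒ xwxwxxxxwSwxxxxwxwx ⇒ xwxwxxxxwxSxwxxxxwxwx ⇒ xwxwxxxxwxwSwxwxxxxwxwx ⇒ xwxwxxxxwxwxSxwxwxxxxwxwx ⇒ xwxwxxxxwxwxxwxwxxxxwxwx

S ⇒ xSx   [S ::= x S x]
xSx ⇒ xwSwx   [S ::= w S w]
xwSwx ⇒ xwxSxwx   [S ::= x S x]
xwxSxwx ⇒ xwxwSwxwx   [S ::= w S w]
xwxwSwxwx ⇒ xwxwxSxwxwx   [S ::= x S x]
xwxwxSxwxwx ⇒ xwxwxxSxxwxwx   [S ::= x S x]
xwxwxxSxxwxwx ⇒ xwxwxxxSxxxwxwx   [S ::= x S x]
xwxwxxxSxxxwxwx ⇒ xwxwxxxxSxxxxwxwx   [S ::= x S x]
xwxwxxxxSxxxxwxwx ⇒ xwxwxxxxwSwxxxxwxwx   [S ::= w S w]
xwxwxxxxwSwxxxxwxwx ⇒ xwxwxxxxwxSxwxxxxwxwx   [S ::= x S x]
xwxwxxxxwxSxwxxxxwxwx ⇒ xwxwxxxxwxwSwxwxxxxwxwx   [S ::= w S w]
xwxwxxxxwxwSwxwxxxxwxwx ⇒ xwxwxxxxwxwxSxwxwxxxxwxwx   [S ::= x S x]
xwxwxxxxwxwxSxwxwxxxxwxwx ⇒ xwxwxxxxwxwxxwxwxxxxwxwx   [S ::= ε]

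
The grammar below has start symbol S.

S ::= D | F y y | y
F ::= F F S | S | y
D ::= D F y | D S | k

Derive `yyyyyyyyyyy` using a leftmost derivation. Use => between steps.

S => Fyy => FFSyy => FFSFSyy => FFSFSFSyy => FFSFSFSFSyy => yFSFSFSFSyy => yySFSFSFSyy => yyyFSFSFSyy => yyyySFSFSyy => yyyyyFSFSyy => yyyyyySFSyy => yyyyyyyFSyy => yyyyyyyySyy => yyyyyyyyyyy

S => Fyy   [S ::= F y y]
Fyy => FFSyy   [F ::= F F S]
FFSyy => FFSFSyy   [F ::= F F S]
FFSFSyy => FFSFSFSyy   [F ::= F F S]
FFSFSFSyy => FFSFSFSFSyy   [F ::= F F S]
FFSFSFSFSyy => yFSFSFSFSyy   [F ::= y]
yFSFSFSFSyy => yySFSFSFSyy   [F ::= y]
yySFSFSFSyy => yyyFSFSFSyy   [S ::= y]
yyyFSFSFSyy => yyyySFSFSyy   [F ::= y]
yyyySFSFSyy => yyyyyFSFSyy   [S ::= y]
yyyyyFSFSyy => yyyyyySFSyy   [F ::= y]
yyyyyySFSyy => yyyyyyyFSyy   [S ::= y]
yyyyyyyFSyy => yyyyyyyySyy   [F ::= y]
yyyyyyyySyy => yyyyyyyyyyy   [S ::= y]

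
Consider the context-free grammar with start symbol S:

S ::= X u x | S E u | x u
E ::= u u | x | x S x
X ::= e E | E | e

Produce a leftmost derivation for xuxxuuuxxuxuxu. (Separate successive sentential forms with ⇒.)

S ⇒ SEu ⇒ SEuEu ⇒ XuxEuEu ⇒ EuxEuEu ⇒ xuxEuEu ⇒ xuxxSxuEu ⇒ xuxxSEuxuEu ⇒ xuxxXuxEuxuEu ⇒ xuxxEuxEuxuEu ⇒ xuxxuuuxEuxuEu ⇒ xuxxuuuxxuxuEu ⇒ xuxxuuuxxuxuxu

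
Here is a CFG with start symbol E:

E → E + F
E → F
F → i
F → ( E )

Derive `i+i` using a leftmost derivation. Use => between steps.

E => E+F   [E → E + F]
E+F => F+F   [E → F]
F+F => i+F   [F → i]
i+F => i+i   [F → i]

E => E+F => F+F => i+F => i+i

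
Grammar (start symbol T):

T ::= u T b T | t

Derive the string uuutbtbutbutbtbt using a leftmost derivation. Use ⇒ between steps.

T ⇒ uTbT ⇒ uuTbTbT ⇒ uuuTbTbTbT ⇒ uuutbTbTbT ⇒ uuutbtbTbT ⇒ uuutbtbuTbTbT ⇒ uuutbtbutbTbT ⇒ uuutbtbutbuTbTbT ⇒ uuutbtbutbutbTbT ⇒ uuutbtbutbutbtbT ⇒ uuutbtbutbutbtbt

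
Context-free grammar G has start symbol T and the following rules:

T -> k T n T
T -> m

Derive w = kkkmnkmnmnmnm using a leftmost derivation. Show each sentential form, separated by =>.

T => kTnT   [T -> k T n T]
kTnT => kkTnTnT   [T -> k T n T]
kkTnTnT => kkkTnTnTnT   [T -> k T n T]
kkkTnTnTnT => kkkmnTnTnT   [T -> m]
kkkmnTnTnT => kkkmnkTnTnTnT   [T -> k T n T]
kkkmnkTnTnTnT => kkkmnkmnTnTnT   [T -> m]
kkkmnkmnTnTnT => kkkmnkmnmnTnT   [T -> m]
kkkmnkmnmnTnT => kkkmnkmnmnmnT   [T -> m]
kkkmnkmnmnmnT => kkkmnkmnmnmnm   [T -> m]

T => kTnT => kkTnTnT => kkkTnTnTnT => kkkmnTnTnT => kkkmnkTnTnTnT => kkkmnkmnTnTnT => kkkmnkmnmnTnT => kkkmnkmnmnmnT => kkkmnkmnmnmnm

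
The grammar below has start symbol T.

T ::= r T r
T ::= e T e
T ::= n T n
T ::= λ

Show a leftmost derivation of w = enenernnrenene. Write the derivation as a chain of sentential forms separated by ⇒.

T⇒eTe⇒enTne⇒eneTene⇒enenTnene⇒eneneTenene⇒enenerTrenene⇒enenernTnrenene⇒enenernnrenene

T ⇒ eTe   [T ::= e T e]
eTe ⇒ enTne   [T ::= n T n]
enTne ⇒ eneTene   [T ::= e T e]
eneTene ⇒ enenTnene   [T ::= n T n]
enenTnene ⇒ eneneTenene   [T ::= e T e]
eneneTenene ⇒ enenerTrenene   [T ::= r T r]
enenerTrenene ⇒ enenernTnrenene   [T ::= n T n]
enenernTnrenene ⇒ enenernnrenene   [T ::= λ]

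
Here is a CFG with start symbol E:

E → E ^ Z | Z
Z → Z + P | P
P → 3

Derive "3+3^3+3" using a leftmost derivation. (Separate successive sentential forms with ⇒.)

E ⇒ E^Z ⇒ Z^Z ⇒ Z+P^Z ⇒ P+P^Z ⇒ 3+P^Z ⇒ 3+3^Z ⇒ 3+3^Z+P ⇒ 3+3^P+P ⇒ 3+3^3+P ⇒ 3+3^3+3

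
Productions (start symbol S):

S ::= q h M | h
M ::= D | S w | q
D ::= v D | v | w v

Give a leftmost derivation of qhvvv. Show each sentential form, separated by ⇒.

S ⇒ qhM ⇒ qhD ⇒ qhvD ⇒ qhvvD ⇒ qhvvv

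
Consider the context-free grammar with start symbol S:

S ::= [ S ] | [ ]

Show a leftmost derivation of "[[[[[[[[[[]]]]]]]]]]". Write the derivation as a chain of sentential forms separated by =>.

S => [S] => [[S]] => [[[S]]] => [[[[S]]]] => [[[[[S]]]]] => [[[[[[S]]]]]] => [[[[[[[S]]]]]]] => [[[[[[[[S]]]]]]]] => [[[[[[[[[S]]]]]]]]] => [[[[[[[[[[]]]]]]]]]]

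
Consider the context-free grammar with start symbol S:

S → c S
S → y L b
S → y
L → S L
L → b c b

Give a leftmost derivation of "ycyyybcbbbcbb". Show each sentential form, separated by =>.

S => yLb   [S → y L b]
yLb => ySLb   [L → S L]
ySLb => ycSLb   [S → c S]
ycSLb => ycyLbLb   [S → y L b]
ycyLbLb => ycySLbLb   [L → S L]
ycySLbLb => ycyyLbLb   [S → y]
ycyyLbLb => ycyySLbLb   [L → S L]
ycyySLbLb => ycyyyLbLb   [S → y]
ycyyyLbLb => ycyyybcbbLb   [L → b c b]
ycyyybcbbLb => ycyyybcbbbcbb   [L → b c b]

S => yLb => ySLb => ycSLb => ycyLbLb => ycySLbLb => ycyyLbLb => ycyySLbLb => ycyyyLbLb => ycyyybcbbLb => ycyyybcbbbcbb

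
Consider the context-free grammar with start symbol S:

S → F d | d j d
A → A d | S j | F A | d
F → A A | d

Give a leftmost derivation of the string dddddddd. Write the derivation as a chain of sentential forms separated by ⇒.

S ⇒ Fd ⇒ AAd ⇒ FAAd ⇒ AAAAd ⇒ FAAAAd ⇒ AAAAAAd ⇒ dAAAAAd ⇒ dFAAAAAd ⇒ ddAAAAAd ⇒ dddAAAAd ⇒ ddddAAAd ⇒ dddddAAd ⇒ ddddddAd ⇒ dddddddd

S ⇒ Fd   [S → F d]
Fd ⇒ AAd   [F → A A]
AAd ⇒ FAAd   [A → F A]
FAAd ⇒ AAAAd   [F → A A]
AAAAd ⇒ FAAAAd   [A → F A]
FAAAAd ⇒ AAAAAAd   [F → A A]
AAAAAAd ⇒ dAAAAAd   [A → d]
dAAAAAd ⇒ dFAAAAAd   [A → F A]
dFAAAAAd ⇒ ddAAAAAd   [F → d]
ddAAAAAd ⇒ dddAAAAd   [A → d]
dddAAAAd ⇒ ddddAAAd   [A → d]
ddddAAAd ⇒ dddddAAd   [A → d]
dddddAAd ⇒ ddddddAd   [A → d]
ddddddAd ⇒ dddddddd   [A → d]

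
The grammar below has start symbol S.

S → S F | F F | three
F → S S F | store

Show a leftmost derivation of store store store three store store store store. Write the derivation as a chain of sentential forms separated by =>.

S => S F => S F F => S F F F => F F F F F => store F F F F => store S S F F F F => store F F S F F F F => store store F S F F F F => store store store S F F F F => store store store three F F F F => store store store three store F F F => store store store three store store F F => store store store three store store store F => store store store three store store store store

S => S F   [S → S F]
S F => S F F   [S → S F]
S F F => S F F F   [S → S F]
S F F F => F F F F F   [S → F F]
F F F F F => store F F F F   [F → store]
store F F F F => store S S F F F F   [F → S S F]
store S S F F F F => store F F S F F F F   [S → F F]
store F F S F F F F => store store F S F F F F   [F → store]
store store F S F F F F => store store store S F F F F   [F → store]
store store store S F F F F => store store store three F F F F   [S → three]
store store store three F F F F => store store store three store F F F   [F → store]
store store store three store F F F => store store store three store store F F   [F → store]
store store store three store store F F => store store store three store store store F   [F → store]
store store store three store store store F => store store store three store store store store   [F → store]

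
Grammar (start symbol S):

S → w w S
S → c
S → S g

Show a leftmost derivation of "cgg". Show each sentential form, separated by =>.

S => Sg => Sgg => cgg

S => Sg   [S → S g]
Sg => Sgg   [S → S g]
Sgg => cgg   [S → c]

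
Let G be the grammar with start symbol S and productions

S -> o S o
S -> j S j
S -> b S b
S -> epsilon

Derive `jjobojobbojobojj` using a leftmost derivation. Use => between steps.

S => jSj   [S -> j S j]
jSj => jjSjj   [S -> j S j]
jjSjj => jjoSojj   [S -> o S o]
jjoSojj => jjobSbojj   [S -> b S b]
jjobSbojj => jjoboSobojj   [S -> o S o]
jjoboSobojj => jjobojSjobojj   [S -> j S j]
jjobojSjobojj => jjobojoSojobojj   [S -> o S o]
jjobojoSojobojj => jjobojobSbojobojj   [S -> b S b]
jjobojobSbojobojj => jjobojobbojobojj   [S -> epsilon]

S => jSj => jjSjj => jjoSojj => jjobSbojj => jjoboSobojj => jjobojSjobojj => jjobojoSojobojj => jjobojobSbojobojj => jjobojobbojobojj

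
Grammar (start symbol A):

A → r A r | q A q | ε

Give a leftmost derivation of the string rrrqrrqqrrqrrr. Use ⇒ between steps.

A ⇒ rAr ⇒ rrArr ⇒ rrrArrr ⇒ rrrqAqrrr ⇒ rrrqrArqrrr ⇒ rrrqrrArrqrrr ⇒ rrrqrrqAqrrqrrr ⇒ rrrqrrqqrrqrrr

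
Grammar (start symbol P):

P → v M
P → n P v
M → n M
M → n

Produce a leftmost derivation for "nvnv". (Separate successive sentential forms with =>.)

P=>nPv=>nvMv=>nvnv

P => nPv   [P → n P v]
nPv => nvMv   [P → v M]
nvMv => nvnv   [M → n]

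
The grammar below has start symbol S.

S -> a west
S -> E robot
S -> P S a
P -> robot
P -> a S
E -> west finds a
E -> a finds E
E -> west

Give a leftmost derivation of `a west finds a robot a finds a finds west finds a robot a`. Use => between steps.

S => P S a => a S S a => a E robot S a => a west finds a robot S a => a west finds a robot E robot a => a west finds a robot a finds E robot a => a west finds a robot a finds a finds E robot a => a west finds a robot a finds a finds west finds a robot a

S => P S a   [S -> P S a]
P S a => a S S a   [P -> a S]
a S S a => a E robot S a   [S -> E robot]
a E robot S a => a west finds a robot S a   [E -> west finds a]
a west finds a robot S a => a west finds a robot E robot a   [S -> E robot]
a west finds a robot E robot a => a west finds a robot a finds E robot a   [E -> a finds E]
a west finds a robot a finds E robot a => a west finds a robot a finds a finds E robot a   [E -> a finds E]
a west finds a robot a finds a finds E robot a => a west finds a robot a finds a finds west finds a robot a   [E -> west finds a]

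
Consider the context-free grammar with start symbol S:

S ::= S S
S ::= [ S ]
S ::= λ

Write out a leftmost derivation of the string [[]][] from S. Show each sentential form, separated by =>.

S => SS   [S ::= S S]
SS => SSS   [S ::= S S]
SSS => SSSS   [S ::= S S]
SSSS => SSSSS   [S ::= S S]
SSSSS => [S]SSSS   [S ::= [ S ]]
[S]SSSS => [[S]]SSSS   [S ::= [ S ]]
[[S]]SSSS => [[]]SSSS   [S ::= λ]
[[]]SSSS => [[]][S]SSS   [S ::= [ S ]]
[[]][S]SSS => [[]][]SSS   [S ::= λ]
[[]][]SSS => [[]][]SS   [S ::= λ]
[[]][]SS => [[]][]S   [S ::= λ]
[[]][]S => [[]][]   [S ::= λ]

S=>SS=>SSS=>SSSS=>SSSSS=>[S]SSSS=>[[S]]SSSS=>[[]]SSSS=>[[]][S]SSS=>[[]][]SSS=>[[]][]SS=>[[]][]S=>[[]][]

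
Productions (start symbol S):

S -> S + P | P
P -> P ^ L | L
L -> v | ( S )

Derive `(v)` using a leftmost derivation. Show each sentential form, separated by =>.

S => P   [S -> P]
P => L   [P -> L]
L => (S)   [L -> ( S )]
(S) => (P)   [S -> P]
(P) => (L)   [P -> L]
(L) => (v)   [L -> v]

S => P => L => (S) => (P) => (L) => (v)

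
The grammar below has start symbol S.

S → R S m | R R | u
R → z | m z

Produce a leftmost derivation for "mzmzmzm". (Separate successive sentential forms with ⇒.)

S ⇒ RSm ⇒ mzSm ⇒ mzRRm ⇒ mzmzRm ⇒ mzmzmzm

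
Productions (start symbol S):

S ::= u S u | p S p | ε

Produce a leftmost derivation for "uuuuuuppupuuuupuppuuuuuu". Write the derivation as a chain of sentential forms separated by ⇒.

S ⇒ uSu ⇒ uuSuu ⇒ uuuSuuu ⇒ uuuuSuuuu ⇒ uuuuuSuuuuu ⇒ uuuuuuSuuuuuu ⇒ uuuuuupSpuuuuuu ⇒ uuuuuuppSppuuuuuu ⇒ uuuuuuppuSuppuuuuuu ⇒ uuuuuuppupSpuppuuuuuu ⇒ uuuuuuppupuSupuppuuuuuu ⇒ uuuuuuppupuuSuupuppuuuuuu ⇒ uuuuuuppupuuuupuppuuuuuu

S ⇒ uSu   [S ::= u S u]
uSu ⇒ uuSuu   [S ::= u S u]
uuSuu ⇒ uuuSuuu   [S ::= u S u]
uuuSuuu ⇒ uuuuSuuuu   [S ::= u S u]
uuuuSuuuu ⇒ uuuuuSuuuuu   [S ::= u S u]
uuuuuSuuuuu ⇒ uuuuuuSuuuuuu   [S ::= u S u]
uuuuuuSuuuuuu ⇒ uuuuuupSpuuuuuu   [S ::= p S p]
uuuuuupSpuuuuuu ⇒ uuuuuuppSppuuuuuu   [S ::= p S p]
uuuuuuppSppuuuuuu ⇒ uuuuuuppuSuppuuuuuu   [S ::= u S u]
uuuuuuppuSuppuuuuuu ⇒ uuuuuuppupSpuppuuuuuu   [S ::= p S p]
uuuuuuppupSpuppuuuuuu ⇒ uuuuuuppupuSupuppuuuuuu   [S ::= u S u]
uuuuuuppupuSupuppuuuuuu ⇒ uuuuuuppupuuSuupuppuuuuuu   [S ::= u S u]
uuuuuuppupuuSuupuppuuuuuu ⇒ uuuuuuppupuuuupuppuuuuuu   [S ::= ε]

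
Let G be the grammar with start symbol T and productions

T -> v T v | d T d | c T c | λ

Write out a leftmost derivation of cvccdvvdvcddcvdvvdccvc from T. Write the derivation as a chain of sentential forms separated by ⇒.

T⇒cTc⇒cvTvc⇒cvcTcvc⇒cvccTccvc⇒cvccdTdccvc⇒cvccdvTvdccvc⇒cvccdvvTvvdccvc⇒cvccdvvdTdvvdccvc⇒cvccdvvdvTvdvvdccvc⇒cvccdvvdvcTcvdvvdccvc⇒cvccdvvdvcdTdcvdvvdccvc⇒cvccdvvdvcddcvdvvdccvc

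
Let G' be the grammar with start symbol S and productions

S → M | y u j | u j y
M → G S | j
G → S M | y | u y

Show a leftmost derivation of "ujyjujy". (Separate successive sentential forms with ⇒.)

S⇒M⇒GS⇒SMS⇒ujyMS⇒ujyjS⇒ujyjujy

S ⇒ M   [S → M]
M ⇒ GS   [M → G S]
GS ⇒ SMS   [G → S M]
SMS ⇒ ujyMS   [S → u j y]
ujyMS ⇒ ujyjS   [M → j]
ujyjS ⇒ ujyjujy   [S → u j y]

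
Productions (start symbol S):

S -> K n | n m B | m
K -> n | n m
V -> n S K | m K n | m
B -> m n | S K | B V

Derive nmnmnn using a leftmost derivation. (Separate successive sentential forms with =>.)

S => nmB   [S -> n m B]
nmB => nmSK   [B -> S K]
nmSK => nmKnK   [S -> K n]
nmKnK => nmnmnK   [K -> n m]
nmnmnK => nmnmnn   [K -> n]

S => nmB => nmSK => nmKnK => nmnmnK => nmnmnn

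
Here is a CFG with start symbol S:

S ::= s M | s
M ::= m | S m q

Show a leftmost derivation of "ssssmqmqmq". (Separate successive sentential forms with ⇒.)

S ⇒ sM   [S ::= s M]
sM ⇒ sSmq   [M ::= S m q]
sSmq ⇒ ssMmq   [S ::= s M]
ssMmq ⇒ ssSmqmq   [M ::= S m q]
ssSmqmq ⇒ sssMmqmq   [S ::= s M]
sssMmqmq ⇒ sssSmqmqmq   [M ::= S m q]
sssSmqmqmq ⇒ ssssmqmqmq   [S ::= s]

S ⇒ sM ⇒ sSmq ⇒ ssMmq ⇒ ssSmqmq ⇒ sssMmqmq ⇒ sssSmqmqmq ⇒ ssssmqmqmq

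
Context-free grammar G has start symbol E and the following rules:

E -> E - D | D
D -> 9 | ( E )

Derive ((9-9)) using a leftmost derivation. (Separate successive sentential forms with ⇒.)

E ⇒ D   [E -> D]
D ⇒ (E)   [D -> ( E )]
(E) ⇒ (D)   [E -> D]
(D) ⇒ ((E))   [D -> ( E )]
((E)) ⇒ ((E-D))   [E -> E - D]
((E-D)) ⇒ ((D-D))   [E -> D]
((D-D)) ⇒ ((9-D))   [D -> 9]
((9-D)) ⇒ ((9-9))   [D -> 9]

E ⇒ D ⇒ (E) ⇒ (D) ⇒ ((E)) ⇒ ((E-D)) ⇒ ((D-D)) ⇒ ((9-D)) ⇒ ((9-9))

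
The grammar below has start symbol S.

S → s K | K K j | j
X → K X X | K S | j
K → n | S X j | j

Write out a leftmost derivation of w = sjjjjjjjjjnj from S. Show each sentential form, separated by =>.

S => KKj => SXjKj => KKjXjKj => SXjKjXjKj => sKXjKjXjKj => sSXjXjKjXjKj => sjXjXjKjXjKj => sjjjXjKjXjKj => sjjjjjKjXjKj => sjjjjjjjXjKj => sjjjjjjjjjKj => sjjjjjjjjjnj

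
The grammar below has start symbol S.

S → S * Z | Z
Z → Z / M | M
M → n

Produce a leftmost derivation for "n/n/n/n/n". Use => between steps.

S => Z => Z/M => Z/M/M => Z/M/M/M => Z/M/M/M/M => M/M/M/M/M => n/M/M/M/M => n/n/M/M/M => n/n/n/M/M => n/n/n/n/M => n/n/n/n/n

S => Z   [S → Z]
Z => Z/M   [Z → Z / M]
Z/M => Z/M/M   [Z → Z / M]
Z/M/M => Z/M/M/M   [Z → Z / M]
Z/M/M/M => Z/M/M/M/M   [Z → Z / M]
Z/M/M/M/M => M/M/M/M/M   [Z → M]
M/M/M/M/M => n/M/M/M/M   [M → n]
n/M/M/M/M => n/n/M/M/M   [M → n]
n/n/M/M/M => n/n/n/M/M   [M → n]
n/n/n/M/M => n/n/n/n/M   [M → n]
n/n/n/n/M => n/n/n/n/n   [M → n]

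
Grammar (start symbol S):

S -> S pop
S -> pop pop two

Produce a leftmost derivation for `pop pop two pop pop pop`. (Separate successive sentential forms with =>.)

S => S pop => S pop pop => S pop pop pop => pop pop two pop pop pop

S => S pop   [S -> S pop]
S pop => S pop pop   [S -> S pop]
S pop pop => S pop pop pop   [S -> S pop]
S pop pop pop => pop pop two pop pop pop   [S -> pop pop two]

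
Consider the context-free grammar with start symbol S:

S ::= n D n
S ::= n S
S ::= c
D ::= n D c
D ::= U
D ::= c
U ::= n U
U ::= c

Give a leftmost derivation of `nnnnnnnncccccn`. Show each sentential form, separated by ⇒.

S⇒nDn⇒nnDcn⇒nnnDccn⇒nnnnDcccn⇒nnnnnDccccn⇒nnnnnUccccn⇒nnnnnnUccccn⇒nnnnnnnUccccn⇒nnnnnnnnUccccn⇒nnnnnnnncccccn

S ⇒ nDn   [S ::= n D n]
nDn ⇒ nnDcn   [D ::= n D c]
nnDcn ⇒ nnnDccn   [D ::= n D c]
nnnDccn ⇒ nnnnDcccn   [D ::= n D c]
nnnnDcccn ⇒ nnnnnDccccn   [D ::= n D c]
nnnnnDccccn ⇒ nnnnnUccccn   [D ::= U]
nnnnnUccccn ⇒ nnnnnnUccccn   [U ::= n U]
nnnnnnUccccn ⇒ nnnnnnnUccccn   [U ::= n U]
nnnnnnnUccccn ⇒ nnnnnnnnUccccn   [U ::= n U]
nnnnnnnnUccccn ⇒ nnnnnnnncccccn   [U ::= c]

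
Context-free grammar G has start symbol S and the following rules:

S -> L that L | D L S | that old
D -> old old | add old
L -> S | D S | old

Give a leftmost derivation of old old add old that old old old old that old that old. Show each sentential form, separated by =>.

S => D L S => old old L S => old old D S S => old old add old S S => old old add old that old S => old old add old that old L that L => old old add old that old S that L => old old add old that old D L S that L => old old add old that old old old L S that L => old old add old that old old old old S that L => old old add old that old old old old that old that L => old old add old that old old old old that old that old

S => D L S   [S -> D L S]
D L S => old old L S   [D -> old old]
old old L S => old old D S S   [L -> D S]
old old D S S => old old add old S S   [D -> add old]
old old add old S S => old old add old that old S   [S -> that old]
old old add old that old S => old old add old that old L that L   [S -> L that L]
old old add old that old L that L => old old add old that old S that L   [L -> S]
old old add old that old S that L => old old add old that old D L S that L   [S -> D L S]
old old add old that old D L S that L => old old add old that old old old L S that L   [D -> old old]
old old add old that old old old L S that L => old old add old that old old old old S that L   [L -> old]
old old add old that old old old old S that L => old old add old that old old old old that old that L   [S -> that old]
old old add old that old old old old that old that L => old old add old that old old old old that old that old   [L -> old]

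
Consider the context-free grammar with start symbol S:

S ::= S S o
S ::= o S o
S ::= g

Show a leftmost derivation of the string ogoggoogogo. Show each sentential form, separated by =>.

S=>SSo=>SSoSo=>SSoSoSo=>oSoSoSoSo=>ogoSoSoSo=>ogoSSooSoSo=>ogogSooSoSo=>ogoggooSoSo=>ogoggoogoSo=>ogoggoogogo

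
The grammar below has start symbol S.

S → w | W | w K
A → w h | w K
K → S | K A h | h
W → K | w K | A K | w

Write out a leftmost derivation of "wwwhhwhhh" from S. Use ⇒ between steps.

S ⇒ W ⇒ AK ⇒ wKK ⇒ wKAhK ⇒ wKAhAhK ⇒ wSAhAhK ⇒ wwAhAhK ⇒ wwwhhAhK ⇒ wwwhhwhhK ⇒ wwwhhwhhh

S ⇒ W   [S → W]
W ⇒ AK   [W → A K]
AK ⇒ wKK   [A → w K]
wKK ⇒ wKAhK   [K → K A h]
wKAhK ⇒ wKAhAhK   [K → K A h]
wKAhAhK ⇒ wSAhAhK   [K → S]
wSAhAhK ⇒ wwAhAhK   [S → w]
wwAhAhK ⇒ wwwhhAhK   [A → w h]
wwwhhAhK ⇒ wwwhhwhhK   [A → w h]
wwwhhwhhK ⇒ wwwhhwhhh   [K → h]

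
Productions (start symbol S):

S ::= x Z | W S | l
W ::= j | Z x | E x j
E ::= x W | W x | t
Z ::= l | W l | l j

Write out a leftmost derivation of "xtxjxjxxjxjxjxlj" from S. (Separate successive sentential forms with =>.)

S => WS   [S ::= W S]
WS => ExjS   [W ::= E x j]
ExjS => xWxjS   [E ::= x W]
xWxjS => xExjxjS   [W ::= E x j]
xExjxjS => xtxjxjS   [E ::= t]
xtxjxjS => xtxjxjWS   [S ::= W S]
xtxjxjWS => xtxjxjExjS   [W ::= E x j]
xtxjxjExjS => xtxjxjxWxjS   [E ::= x W]
xtxjxjxWxjS => xtxjxjxExjxjS   [W ::= E x j]
xtxjxjxExjxjS => xtxjxjxxWxjxjS   [E ::= x W]
xtxjxjxxWxjxjS => xtxjxjxxjxjxjS   [W ::= j]
xtxjxjxxjxjxjS => xtxjxjxxjxjxjxZ   [S ::= x Z]
xtxjxjxxjxjxjxZ => xtxjxjxxjxjxjxlj   [Z ::= l j]

S => WS => ExjS => xWxjS => xExjxjS => xtxjxjS => xtxjxjWS => xtxjxjExjS => xtxjxjxWxjS => xtxjxjxExjxjS => xtxjxjxxWxjxjS => xtxjxjxxjxjxjS => xtxjxjxxjxjxjxZ => xtxjxjxxjxjxjxlj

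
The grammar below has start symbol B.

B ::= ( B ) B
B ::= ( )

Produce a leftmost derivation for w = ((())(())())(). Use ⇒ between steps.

B ⇒ (B)B ⇒ ((B)B)B ⇒ ((())B)B ⇒ ((())(B)B)B ⇒ ((())(())B)B ⇒ ((())(())())B ⇒ ((())(())())()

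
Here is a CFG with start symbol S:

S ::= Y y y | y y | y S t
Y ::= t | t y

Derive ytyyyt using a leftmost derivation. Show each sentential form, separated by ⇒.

S⇒ySt⇒yYyyt⇒ytyyyt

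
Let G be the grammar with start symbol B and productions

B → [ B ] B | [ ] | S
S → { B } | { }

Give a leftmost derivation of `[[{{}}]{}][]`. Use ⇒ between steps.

B⇒[B]B⇒[[B]B]B⇒[[S]B]B⇒[[{B}]B]B⇒[[{S}]B]B⇒[[{{}}]B]B⇒[[{{}}]S]B⇒[[{{}}]{}]B⇒[[{{}}]{}][]

B ⇒ [B]B   [B → [ B ] B]
[B]B ⇒ [[B]B]B   [B → [ B ] B]
[[B]B]B ⇒ [[S]B]B   [B → S]
[[S]B]B ⇒ [[{B}]B]B   [S → { B }]
[[{B}]B]B ⇒ [[{S}]B]B   [B → S]
[[{S}]B]B ⇒ [[{{}}]B]B   [S → { }]
[[{{}}]B]B ⇒ [[{{}}]S]B   [B → S]
[[{{}}]S]B ⇒ [[{{}}]{}]B   [S → { }]
[[{{}}]{}]B ⇒ [[{{}}]{}][]   [B → [ ]]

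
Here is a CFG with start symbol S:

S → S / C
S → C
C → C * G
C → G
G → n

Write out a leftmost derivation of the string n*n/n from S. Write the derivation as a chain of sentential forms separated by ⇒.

S⇒S/C⇒C/C⇒C*G/C⇒G*G/C⇒n*G/C⇒n*n/C⇒n*n/G⇒n*n/n

S ⇒ S/C   [S → S / C]
S/C ⇒ C/C   [S → C]
C/C ⇒ C*G/C   [C → C * G]
C*G/C ⇒ G*G/C   [C → G]
G*G/C ⇒ n*G/C   [G → n]
n*G/C ⇒ n*n/C   [G → n]
n*n/C ⇒ n*n/G   [C → G]
n*n/G ⇒ n*n/n   [G → n]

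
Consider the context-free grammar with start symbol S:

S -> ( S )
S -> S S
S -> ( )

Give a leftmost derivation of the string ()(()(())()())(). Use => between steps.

S => SS => SSS => ()SS => ()(S)S => ()(SS)S => ()(SSS)S => ()(SSSS)S => ()(()SSS)S => ()(()(S)SS)S => ()(()(())SS)S => ()(()(())()S)S => ()(()(())()())S => ()(()(())()())()

S => SS   [S -> S S]
SS => SSS   [S -> S S]
SSS => ()SS   [S -> ( )]
()SS => ()(S)S   [S -> ( S )]
()(S)S => ()(SS)S   [S -> S S]
()(SS)S => ()(SSS)S   [S -> S S]
()(SSS)S => ()(SSSS)S   [S -> S S]
()(SSSS)S => ()(()SSS)S   [S -> ( )]
()(()SSS)S => ()(()(S)SS)S   [S -> ( S )]
()(()(S)SS)S => ()(()(())SS)S   [S -> ( )]
()(()(())SS)S => ()(()(())()S)S   [S -> ( )]
()(()(())()S)S => ()(()(())()())S   [S -> ( )]
()(()(())()())S => ()(()(())()())()   [S -> ( )]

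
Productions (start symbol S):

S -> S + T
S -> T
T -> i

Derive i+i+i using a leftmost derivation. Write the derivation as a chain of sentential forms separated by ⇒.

S ⇒ S+T ⇒ S+T+T ⇒ T+T+T ⇒ i+T+T ⇒ i+i+T ⇒ i+i+i

S ⇒ S+T   [S -> S + T]
S+T ⇒ S+T+T   [S -> S + T]
S+T+T ⇒ T+T+T   [S -> T]
T+T+T ⇒ i+T+T   [T -> i]
i+T+T ⇒ i+i+T   [T -> i]
i+i+T ⇒ i+i+i   [T -> i]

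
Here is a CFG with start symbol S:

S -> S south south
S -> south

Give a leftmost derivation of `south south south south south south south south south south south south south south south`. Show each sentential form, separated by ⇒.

S ⇒ S south south   [S -> S south south]
S south south ⇒ S south south south south   [S -> S south south]
S south south south south ⇒ S south south south south south south   [S -> S south south]
S south south south south south south ⇒ S south south south south south south south south   [S -> S south south]
S south south south south south south south south ⇒ S south south south south south south south south south south   [S -> S south south]
S south south south south south south south south south south ⇒ S south south south south south south south south south south south south   [S -> S south south]
S south south south south south south south south south south south south ⇒ S south south south south south south south south south south south south south south   [S -> S south south]
S south south south south south south south south south south south south south south ⇒ south south south south south south south south south south south south south south south   [S -> south]

S ⇒ S south south ⇒ S south south south south ⇒ S south south south south south south ⇒ S south south south south south south south south ⇒ S south south south south south south south south south south ⇒ S south south south south south south south south south south south south ⇒ S south south south south south south south south south south south south south south ⇒ south south south south south south south south south south south south south south south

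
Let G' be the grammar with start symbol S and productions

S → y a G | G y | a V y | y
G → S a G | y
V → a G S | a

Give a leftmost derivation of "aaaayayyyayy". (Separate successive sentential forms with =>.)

S => Gy   [S → G y]
Gy => SaGy   [G → S a G]
SaGy => aVyaGy   [S → a V y]
aVyaGy => aaGSyaGy   [V → a G S]
aaGSyaGy => aaSaGSyaGy   [G → S a G]
aaSaGSyaGy => aaaVyaGSyaGy   [S → a V y]
aaaVyaGSyaGy => aaaayaGSyaGy   [V → a]
aaaayaGSyaGy => aaaayaySyaGy   [G → y]
aaaayaySyaGy => aaaayayyyaGy   [S → y]
aaaayayyyaGy => aaaayayyyayy   [G → y]

S => Gy => SaGy => aVyaGy => aaGSyaGy => aaSaGSyaGy => aaaVyaGSyaGy => aaaayaGSyaGy => aaaayaySyaGy => aaaayayyyaGy => aaaayayyyayy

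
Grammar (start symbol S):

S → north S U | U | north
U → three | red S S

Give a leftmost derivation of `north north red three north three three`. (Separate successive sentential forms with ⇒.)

S ⇒ north S U ⇒ north north S U U ⇒ north north U U U ⇒ north north red S S U U ⇒ north north red U S U U ⇒ north north red three S U U ⇒ north north red three north U U ⇒ north north red three north three U ⇒ north north red three north three three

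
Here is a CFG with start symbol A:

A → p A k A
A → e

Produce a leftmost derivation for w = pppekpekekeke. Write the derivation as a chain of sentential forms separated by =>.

A=>pAkA=>ppAkAkA=>pppAkAkAkA=>pppekAkAkA=>pppekpAkAkAkA=>pppekpekAkAkA=>pppekpekekAkA=>pppekpekekekA=>pppekpekekeke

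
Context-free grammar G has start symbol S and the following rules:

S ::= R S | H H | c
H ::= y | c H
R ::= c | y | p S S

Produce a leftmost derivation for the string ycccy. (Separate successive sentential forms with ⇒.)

S ⇒ HH ⇒ yH ⇒ ycH ⇒ yccH ⇒ ycccH ⇒ ycccy

S ⇒ HH   [S ::= H H]
HH ⇒ yH   [H ::= y]
yH ⇒ ycH   [H ::= c H]
ycH ⇒ yccH   [H ::= c H]
yccH ⇒ ycccH   [H ::= c H]
ycccH ⇒ ycccy   [H ::= y]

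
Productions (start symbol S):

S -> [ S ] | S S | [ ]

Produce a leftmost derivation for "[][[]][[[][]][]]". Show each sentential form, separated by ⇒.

S ⇒ SS ⇒ []S ⇒ []SS ⇒ [][S]S ⇒ [][[]]S ⇒ [][[]][S] ⇒ [][[]][SS] ⇒ [][[]][[S]S] ⇒ [][[]][[SS]S] ⇒ [][[]][[[]S]S] ⇒ [][[]][[[][]]S] ⇒ [][[]][[[][]][]]

S ⇒ SS   [S -> S S]
SS ⇒ []S   [S -> [ ]]
[]S ⇒ []SS   [S -> S S]
[]SS ⇒ [][S]S   [S -> [ S ]]
[][S]S ⇒ [][[]]S   [S -> [ ]]
[][[]]S ⇒ [][[]][S]   [S -> [ S ]]
[][[]][S] ⇒ [][[]][SS]   [S -> S S]
[][[]][SS] ⇒ [][[]][[S]S]   [S -> [ S ]]
[][[]][[S]S] ⇒ [][[]][[SS]S]   [S -> S S]
[][[]][[SS]S] ⇒ [][[]][[[]S]S]   [S -> [ ]]
[][[]][[[]S]S] ⇒ [][[]][[[][]]S]   [S -> [ ]]
[][[]][[[][]]S] ⇒ [][[]][[[][]][]]   [S -> [ ]]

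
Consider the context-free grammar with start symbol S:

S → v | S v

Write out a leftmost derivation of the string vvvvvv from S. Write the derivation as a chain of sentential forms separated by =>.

S => Sv   [S → S v]
Sv => Svv   [S → S v]
Svv => Svvv   [S → S v]
Svvv => Svvvv   [S → S v]
Svvvv => Svvvvv   [S → S v]
Svvvvv => vvvvvv   [S → v]

S => Sv => Svv => Svvv => Svvvv => Svvvvv => vvvvvv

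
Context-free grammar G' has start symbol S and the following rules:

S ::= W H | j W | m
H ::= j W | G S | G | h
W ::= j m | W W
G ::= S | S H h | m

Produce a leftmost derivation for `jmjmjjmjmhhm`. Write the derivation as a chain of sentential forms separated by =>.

S=>WH=>WWH=>jmWH=>jmjmH=>jmjmGS=>jmjmSHhS=>jmjmjWHhS=>jmjmjWWHhS=>jmjmjjmWHhS=>jmjmjjmjmHhS=>jmjmjjmjmhhS=>jmjmjjmjmhhm

S => WH   [S ::= W H]
WH => WWH   [W ::= W W]
WWH => jmWH   [W ::= j m]
jmWH => jmjmH   [W ::= j m]
jmjmH => jmjmGS   [H ::= G S]
jmjmGS => jmjmSHhS   [G ::= S H h]
jmjmSHhS => jmjmjWHhS   [S ::= j W]
jmjmjWHhS => jmjmjWWHhS   [W ::= W W]
jmjmjWWHhS => jmjmjjmWHhS   [W ::= j m]
jmjmjjmWHhS => jmjmjjmjmHhS   [W ::= j m]
jmjmjjmjmHhS => jmjmjjmjmhhS   [H ::= h]
jmjmjjmjmhhS => jmjmjjmjmhhm   [S ::= m]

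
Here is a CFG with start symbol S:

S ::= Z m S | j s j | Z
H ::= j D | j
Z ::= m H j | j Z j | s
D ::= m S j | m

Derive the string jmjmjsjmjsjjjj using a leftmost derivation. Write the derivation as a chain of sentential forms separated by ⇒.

S⇒Z⇒jZj⇒jmHjj⇒jmjDjj⇒jmjmSjjj⇒jmjmZmSjjj⇒jmjmjZjmSjjj⇒jmjmjsjmSjjj⇒jmjmjsjmjsjjjj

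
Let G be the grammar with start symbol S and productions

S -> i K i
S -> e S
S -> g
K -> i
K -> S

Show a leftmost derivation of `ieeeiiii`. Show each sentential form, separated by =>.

S => iKi => iSi => ieSi => ieeSi => ieeeSi => ieeeiKii => ieeeiiii

S => iKi   [S -> i K i]
iKi => iSi   [K -> S]
iSi => ieSi   [S -> e S]
ieSi => ieeSi   [S -> e S]
ieeSi => ieeeSi   [S -> e S]
ieeeSi => ieeeiKii   [S -> i K i]
ieeeiKii => ieeeiiii   [K -> i]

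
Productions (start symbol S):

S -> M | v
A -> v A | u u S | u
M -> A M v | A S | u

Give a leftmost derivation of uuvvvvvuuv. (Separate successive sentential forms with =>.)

S => M => AS => uuSS => uuvS => uuvM => uuvAMv => uuvvAMv => uuvvvAMv => uuvvvvAMv => uuvvvvvAMv => uuvvvvvuMv => uuvvvvvuuv

S => M   [S -> M]
M => AS   [M -> A S]
AS => uuSS   [A -> u u S]
uuSS => uuvS   [S -> v]
uuvS => uuvM   [S -> M]
uuvM => uuvAMv   [M -> A M v]
uuvAMv => uuvvAMv   [A -> v A]
uuvvAMv => uuvvvAMv   [A -> v A]
uuvvvAMv => uuvvvvAMv   [A -> v A]
uuvvvvAMv => uuvvvvvAMv   [A -> v A]
uuvvvvvAMv => uuvvvvvuMv   [A -> u]
uuvvvvvuMv => uuvvvvvuuv   [M -> u]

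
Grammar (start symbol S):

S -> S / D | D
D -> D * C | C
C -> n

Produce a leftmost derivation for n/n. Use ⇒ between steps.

S ⇒ S/D ⇒ D/D ⇒ C/D ⇒ n/D ⇒ n/C ⇒ n/n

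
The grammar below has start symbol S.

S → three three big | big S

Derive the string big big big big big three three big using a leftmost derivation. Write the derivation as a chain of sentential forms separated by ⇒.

S ⇒ big S ⇒ big big S ⇒ big big big S ⇒ big big big big S ⇒ big big big big big S ⇒ big big big big big three three big

S ⇒ big S   [S → big S]
big S ⇒ big big S   [S → big S]
big big S ⇒ big big big S   [S → big S]
big big big S ⇒ big big big big S   [S → big S]
big big big big S ⇒ big big big big big S   [S → big S]
big big big big big S ⇒ big big big big big three three big   [S → three three big]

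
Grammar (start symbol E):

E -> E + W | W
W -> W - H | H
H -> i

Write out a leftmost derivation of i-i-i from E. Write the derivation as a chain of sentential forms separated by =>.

E => W => W-H => W-H-H => H-H-H => i-H-H => i-i-H => i-i-i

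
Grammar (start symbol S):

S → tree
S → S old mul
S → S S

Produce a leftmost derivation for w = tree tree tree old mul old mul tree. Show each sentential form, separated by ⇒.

S ⇒ S S   [S → S S]
S S ⇒ S old mul S   [S → S old mul]
S old mul S ⇒ S old mul old mul S   [S → S old mul]
S old mul old mul S ⇒ S S old mul old mul S   [S → S S]
S S old mul old mul S ⇒ S S S old mul old mul S   [S → S S]
S S S old mul old mul S ⇒ tree S S old mul old mul S   [S → tree]
tree S S old mul old mul S ⇒ tree tree S old mul old mul S   [S → tree]
tree tree S old mul old mul S ⇒ tree tree tree old mul old mul S   [S → tree]
tree tree tree old mul old mul S ⇒ tree tree tree old mul old mul tree   [S → tree]

S ⇒ S S ⇒ S old mul S ⇒ S old mul old mul S ⇒ S S old mul old mul S ⇒ S S S old mul old mul S ⇒ tree S S old mul old mul S ⇒ tree tree S old mul old mul S ⇒ tree tree tree old mul old mul S ⇒ tree tree tree old mul old mul tree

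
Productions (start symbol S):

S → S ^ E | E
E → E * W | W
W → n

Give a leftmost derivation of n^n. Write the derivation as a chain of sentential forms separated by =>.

S => S^E   [S → S ^ E]
S^E => E^E   [S → E]
E^E => W^E   [E → W]
W^E => n^E   [W → n]
n^E => n^W   [E → W]
n^W => n^n   [W → n]

S => S^E => E^E => W^E => n^E => n^W => n^n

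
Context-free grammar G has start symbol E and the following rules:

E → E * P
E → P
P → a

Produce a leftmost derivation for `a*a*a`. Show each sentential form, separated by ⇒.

E ⇒ E*P   [E → E * P]
E*P ⇒ E*P*P   [E → E * P]
E*P*P ⇒ P*P*P   [E → P]
P*P*P ⇒ a*P*P   [P → a]
a*P*P ⇒ a*a*P   [P → a]
a*a*P ⇒ a*a*a   [P → a]

E ⇒ E*P ⇒ E*P*P ⇒ P*P*P ⇒ a*P*P ⇒ a*a*P ⇒ a*a*a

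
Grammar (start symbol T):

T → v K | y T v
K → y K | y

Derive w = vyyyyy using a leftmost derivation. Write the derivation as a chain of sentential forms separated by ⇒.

T ⇒ vK ⇒ vyK ⇒ vyyK ⇒ vyyyK ⇒ vyyyyK ⇒ vyyyyy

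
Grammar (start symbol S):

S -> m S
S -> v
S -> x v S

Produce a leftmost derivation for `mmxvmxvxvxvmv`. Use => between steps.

S => mS => mmS => mmxvS => mmxvmS => mmxvmxvS => mmxvmxvxvS => mmxvmxvxvxvS => mmxvmxvxvxvmS => mmxvmxvxvxvmv

S => mS   [S -> m S]
mS => mmS   [S -> m S]
mmS => mmxvS   [S -> x v S]
mmxvS => mmxvmS   [S -> m S]
mmxvmS => mmxvmxvS   [S -> x v S]
mmxvmxvS => mmxvmxvxvS   [S -> x v S]
mmxvmxvxvS => mmxvmxvxvxvS   [S -> x v S]
mmxvmxvxvxvS => mmxvmxvxvxvmS   [S -> m S]
mmxvmxvxvxvmS => mmxvmxvxvxvmv   [S -> v]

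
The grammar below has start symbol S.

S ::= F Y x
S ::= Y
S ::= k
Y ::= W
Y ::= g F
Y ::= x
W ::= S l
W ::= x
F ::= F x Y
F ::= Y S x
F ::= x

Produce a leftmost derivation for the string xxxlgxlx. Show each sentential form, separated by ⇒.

S ⇒ FYx ⇒ FxYYx ⇒ xxYYx ⇒ xxWYx ⇒ xxSlYx ⇒ xxYlYx ⇒ xxxlYx ⇒ xxxlWx ⇒ xxxlSlx ⇒ xxxlYlx ⇒ xxxlgFlx ⇒ xxxlgxlx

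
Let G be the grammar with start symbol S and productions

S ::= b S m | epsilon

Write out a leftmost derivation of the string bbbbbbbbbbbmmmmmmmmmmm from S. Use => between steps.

S => bSm   [S ::= b S m]
bSm => bbSmm   [S ::= b S m]
bbSmm => bbbSmmm   [S ::= b S m]
bbbSmmm => bbbbSmmmm   [S ::= b S m]
bbbbSmmmm => bbbbbSmmmmm   [S ::= b S m]
bbbbbSmmmmm => bbbbbbSmmmmmm   [S ::= b S m]
bbbbbbSmmmmmm => bbbbbbbSmmmmmmm   [S ::= b S m]
bbbbbbbSmmmmmmm => bbbbbbbbSmmmmmmmm   [S ::= b S m]
bbbbbbbbSmmmmmmmm => bbbbbbbbbSmmmmmmmmm   [S ::= b S m]
bbbbbbbbbSmmmmmmmmm => bbbbbbbbbbSmmmmmmmmmm   [S ::= b S m]
bbbbbbbbbbSmmmmmmmmmm => bbbbbbbbbbbSmmmmmmmmmmm   [S ::= b S m]
bbbbbbbbbbbSmmmmmmmmmmm => bbbbbbbbbbbmmmmmmmmmmm   [S ::= epsilon]

S=>bSm=>bbSmm=>bbbSmmm=>bbbbSmmmm=>bbbbbSmmmmm=>bbbbbbSmmmmmm=>bbbbbbbSmmmmmmm=>bbbbbbbbSmmmmmmmm=>bbbbbbbbbSmmmmmmmmm=>bbbbbbbbbbSmmmmmmmmmm=>bbbbbbbbbbbSmmmmmmmmmmm=>bbbbbbbbbbbmmmmmmmmmmm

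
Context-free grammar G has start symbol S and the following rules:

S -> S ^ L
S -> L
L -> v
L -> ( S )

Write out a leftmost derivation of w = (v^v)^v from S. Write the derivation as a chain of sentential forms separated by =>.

S=>S^L=>L^L=>(S)^L=>(S^L)^L=>(L^L)^L=>(v^L)^L=>(v^v)^L=>(v^v)^v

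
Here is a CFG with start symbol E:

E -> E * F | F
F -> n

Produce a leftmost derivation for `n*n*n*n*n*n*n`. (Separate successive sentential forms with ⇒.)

E⇒E*F⇒E*F*F⇒E*F*F*F⇒E*F*F*F*F⇒E*F*F*F*F*F⇒E*F*F*F*F*F*F⇒F*F*F*F*F*F*F⇒n*F*F*F*F*F*F⇒n*n*F*F*F*F*F⇒n*n*n*F*F*F*F⇒n*n*n*n*F*F*F⇒n*n*n*n*n*F*F⇒n*n*n*n*n*n*F⇒n*n*n*n*n*n*n

E ⇒ E*F   [E -> E * F]
E*F ⇒ E*F*F   [E -> E * F]
E*F*F ⇒ E*F*F*F   [E -> E * F]
E*F*F*F ⇒ E*F*F*F*F   [E -> E * F]
E*F*F*F*F ⇒ E*F*F*F*F*F   [E -> E * F]
E*F*F*F*F*F ⇒ E*F*F*F*F*F*F   [E -> E * F]
E*F*F*F*F*F*F ⇒ F*F*F*F*F*F*F   [E -> F]
F*F*F*F*F*F*F ⇒ n*F*F*F*F*F*F   [F -> n]
n*F*F*F*F*F*F ⇒ n*n*F*F*F*F*F   [F -> n]
n*n*F*F*F*F*F ⇒ n*n*n*F*F*F*F   [F -> n]
n*n*n*F*F*F*F ⇒ n*n*n*n*F*F*F   [F -> n]
n*n*n*n*F*F*F ⇒ n*n*n*n*n*F*F   [F -> n]
n*n*n*n*n*F*F ⇒ n*n*n*n*n*n*F   [F -> n]
n*n*n*n*n*n*F ⇒ n*n*n*n*n*n*n   [F -> n]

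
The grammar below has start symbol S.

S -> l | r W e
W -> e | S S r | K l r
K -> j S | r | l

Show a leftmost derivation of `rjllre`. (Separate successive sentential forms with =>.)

S => rWe   [S -> r W e]
rWe => rKlre   [W -> K l r]
rKlre => rjSlre   [K -> j S]
rjSlre => rjllre   [S -> l]

S => rWe => rKlre => rjSlre => rjllre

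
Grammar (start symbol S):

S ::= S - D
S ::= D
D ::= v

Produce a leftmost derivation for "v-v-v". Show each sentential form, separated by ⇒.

S ⇒ S-D   [S ::= S - D]
S-D ⇒ S-D-D   [S ::= S - D]
S-D-D ⇒ D-D-D   [S ::= D]
D-D-D ⇒ v-D-D   [D ::= v]
v-D-D ⇒ v-v-D   [D ::= v]
v-v-D ⇒ v-v-v   [D ::= v]

S ⇒ S-D ⇒ S-D-D ⇒ D-D-D ⇒ v-D-D ⇒ v-v-D ⇒ v-v-v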